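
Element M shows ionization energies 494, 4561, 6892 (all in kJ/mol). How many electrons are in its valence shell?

Look for the largest jump between consecutive ionization energies: IE2/IE1 ≈ 9.2, far larger than any earlier ratio.
That jump marks the point where a core electron is being removed. So the atom has 1 valence electron.

1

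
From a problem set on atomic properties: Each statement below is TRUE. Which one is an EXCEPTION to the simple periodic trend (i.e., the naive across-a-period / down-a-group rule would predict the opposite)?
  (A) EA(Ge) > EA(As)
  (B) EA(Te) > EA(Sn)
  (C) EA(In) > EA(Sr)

The general trend: electron affinity increases across a period and decreases down a group.
(A) Ge (period 4, group 14) vs As (period 4, group 15): the stated order contradicts the simple trend.
(B) Te (period 5, group 16) vs Sn (period 5, group 14): the stated order agrees with the simple trend.
(C) In (period 5, group 13) vs Sr (period 5, group 2): the stated order agrees with the simple trend.
The exception is (A): adding an electron to As's half-filled 4p³ is unfavourable, so Ge (4p²) has the more exothermic EA.

(A)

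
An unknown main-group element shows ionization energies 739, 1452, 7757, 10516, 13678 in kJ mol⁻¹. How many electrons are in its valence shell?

2

Look for the largest jump between consecutive ionization energies: IE3/IE2 ≈ 5.3, far larger than any earlier ratio.
That jump marks the point where a core electron is being removed. So the atom has 2 valence electrons.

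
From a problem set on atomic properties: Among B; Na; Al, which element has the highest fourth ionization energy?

Consider each +3 ion: B³⁺ is the bare [He] core; Na³⁺ is already 2 electrons into the core; Al³⁺ is the bare [Ne] core.
All of these are removing an electron from a noble-gas core or deeper; the smaller core (lower principal quantum number) is held far more tightly, and within a period the higher nuclear charge binds the same core more tightly.
Tabulated IE_4 (kJ/mol): B 25026, Na 9543, Al 11577.
Overall IE_4 order: Na < Al < B.

B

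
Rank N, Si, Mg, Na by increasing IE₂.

Mg, Si, N, Na

IE_2 is the cost of taking one more electron from the +1 cation: N⁺ still has 4 valence electrons; Si⁺ still has 3 valence electrons; Mg⁺ still has 1 valence electron; Na⁺ is the bare [Ne] core.
Breaking into a closed-shell core is much more expensive than removing a leftover valence electron — Na has the largest IE_2 here.
Valence configurations: N⁺ [He]2s²2p², Si⁺ [Ne]3s²3p¹, Mg⁺ [Ne]3s¹.
Tabulated IE_2 (kJ/mol): N 2856, Si 1577, Mg 1451, Na 4562.
Overall IE_2 order: Mg < Si < N < Na.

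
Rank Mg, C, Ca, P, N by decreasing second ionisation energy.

After 1 electron has been removed, what remains? Mg⁺ still has 1 valence electron; C⁺ still has 3 valence electrons; Ca⁺ still has 1 valence electron; P⁺ still has 4 valence electrons; N⁺ still has 4 valence electrons.
All are still removing valence electrons, so compare the +1 ions as you would atoms: IE_2 generally rises across a period (higher Z_eff) and falls down a group (larger shell), subject to the usual subshell exceptions.
Valence configurations: Mg⁺ [Ne]3s¹, C⁺ [He]2s²2p¹, Ca⁺ [Ar]4s¹, P⁺ [Ne]3s²3p², N⁺ [He]2s²2p².
Approximate IE_2 values (kJ/mol): Mg 1451, C 2353, Ca 1145, P 1907, N 2856.
Overall IE_2 order: Ca < Mg < P < C < N.

N > C > P > Mg > Ca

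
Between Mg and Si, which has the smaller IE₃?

Si

After 2 electrons have been removed, what remains? Mg²⁺ is the bare [Ne] core; Si²⁺ still has 2 valence electrons.
Breaking into a closed-shell core is much more expensive than removing a leftover valence electron — Mg has the largest IE_3 here.
The numbers (kJ/mol): Mg 7733, Si 3232.
So the third ionization energies run Si < Mg.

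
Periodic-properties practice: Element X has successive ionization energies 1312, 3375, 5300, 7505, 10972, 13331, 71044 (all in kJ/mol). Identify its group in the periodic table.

Look for the largest jump between consecutive ionization energies: IE7/IE6 ≈ 5.3, far larger than any earlier ratio.
That jump marks the point where a core electron is being removed. So the atom has 6 valence electrons.
A main-group element with 6 valence electrons is in group 16.

Group 16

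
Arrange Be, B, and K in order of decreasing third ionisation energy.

Be > K > B

After 2 electrons have been removed, what remains? Be²⁺ is the bare [He] core; B²⁺ still has 1 valence electron; K²⁺ is already 1 electron into the core.
Core electrons are held far more tightly than valence electrons, so K and Be top the IE_3 order.
Approximate IE_3 values (kJ/mol): Be 14849, B 3660, K 4420.
Putting it together, IE_3: B < K < Be.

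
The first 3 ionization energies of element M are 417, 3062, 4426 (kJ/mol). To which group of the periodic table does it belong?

Look for the largest jump between consecutive ionization energies: IE2/IE1 ≈ 7.3, far larger than any earlier ratio.
That jump marks the point where a core electron is being removed. So the atom has 1 valence electron.
A main-group element with 1 valence electron is in group 1.

Group 1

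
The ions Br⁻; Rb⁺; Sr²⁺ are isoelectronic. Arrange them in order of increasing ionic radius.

Sr²⁺ < Rb⁺ < Br⁻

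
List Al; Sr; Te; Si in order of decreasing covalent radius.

Al is in period 3, group 13; Si is in period 3, group 14; Sr is in period 5, group 2; Te is in period 5, group 16.
Atomic radius shrinks across a period as nuclear charge pulls the same shell inward, and grows down a group as new shells are added.
These span different periods and groups, so the two trends combine.
Al > Si: both are in period 3; the period trend gives Al the larger value.
Te > Al: the two effects oppose for this pair; the down-group effect wins (136 vs 126 pm).
Sr > Te: Sr lies to the left of Te in period 5, so the across-period effect alone puts Sr larger.
For reference (pm): Al 126, Si 116, Sr 185, Te 136.
So from largest to smallest: Sr > Te > Al > Si.

Sr > Te > Al > Si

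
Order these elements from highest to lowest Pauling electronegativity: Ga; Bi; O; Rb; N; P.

N is in period 2, group 15; O is in period 2, group 16; P is in period 3, group 15; Ga is in period 4, group 13; Rb is in period 5, group 1; Bi is in period 6, group 15.
Atoms toward the upper right of the periodic table pull bonding electrons most strongly.
Here both period and group differ, so the two effects have to be weighed against each other.
Ga > Rb: relative to Rb, both the across-period and down-group shifts push Ga's electronegativity up.
Bi > Ga: the two effects oppose for this pair; the across-period effect wins (2.02 vs 1.81).
P > Bi: they share group 15; the group trend gives P the larger value.
N > P: N sits above P in group 15, so the down-group effect alone puts N higher.
O > N: both are in period 2; the period trend gives O the larger value.
Tabulated electronegativity (Pauling): N 3.04, O 3.44, P 2.19, Ga 1.81, Rb 0.82, Bi 2.02.
So from highest to lowest: O > N > P > Bi > Ga > Rb.

O, N, P, Bi, Ga, Rb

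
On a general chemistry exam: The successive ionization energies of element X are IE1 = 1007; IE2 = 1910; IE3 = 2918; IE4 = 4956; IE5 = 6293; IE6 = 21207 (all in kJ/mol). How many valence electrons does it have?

5

Look for the largest jump between consecutive ionization energies: IE6/IE5 ≈ 3.4, far larger than any earlier ratio.
That jump marks the point where a core electron is being removed. So the atom has 5 valence electrons.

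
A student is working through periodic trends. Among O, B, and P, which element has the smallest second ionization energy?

P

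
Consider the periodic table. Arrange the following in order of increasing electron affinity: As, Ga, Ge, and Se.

Ga < As < Ge < Se

Ga is in period 4, group 13; Ge is in period 4, group 14; As is in period 4, group 15; Se is in period 4, group 16.
Electron affinity generally becomes more exothermic across a period toward the halogens and less exothermic down a group.
All lie in period 4; the across-period trend (electron affinity increases left to right) applies, with the exception below.
Note the exception: Ge has a higher electron affinity than As, contrary to the simple trend — adding an electron to As's half-filled 4p³ is unfavourable, so Ge (4p²) has the more exothermic EA.
For reference (kJ/mol): Ga 29, Ge 119, As 78, Se 195.
So from lowest to highest: Ga < As < Ge < Se.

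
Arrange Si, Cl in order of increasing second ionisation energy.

Si, Cl

After 1 electron has been removed, what remains? Si⁺ still has 3 valence electrons; Cl⁺ still has 6 valence electrons.
All are still removing valence electrons, so compare the +1 ions as you would atoms: IE_2 generally rises across a period (higher Z_eff) and falls down a group (larger shell), subject to the usual subshell exceptions.
Valence configurations: Si⁺ [Ne]3s²3p¹, Cl⁺ [Ne]3s²3p⁴.
Approximate IE_2 values (kJ/mol): Si 1577, Cl 2298.
Hence IE_2: Si < Cl.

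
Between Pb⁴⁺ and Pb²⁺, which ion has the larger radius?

Pb²⁺

Both ions have Z = 82 protons, but Pb⁴⁺ has lost more electrons, so its remaining electrons feel a larger effective nuclear charge per electron and are pulled in more tightly.
Higher positive charge → smaller ion, so Pb²⁺ > Pb⁴⁺.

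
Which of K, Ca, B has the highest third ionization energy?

After 2 electrons have been removed, what remains? K²⁺ is already 1 electron into the core; Ca²⁺ is the bare [Ar] core; B²⁺ still has 1 valence electron.
Pulling an electron out of a noble-gas core costs far more than removing a remaining valence electron, so K and Ca sit at the high end of IE_3.
Approximate IE_3 values (kJ/mol): K 4420, Ca 4912, B 3660.
So the third ionization energies run B < K < Ca.

Ca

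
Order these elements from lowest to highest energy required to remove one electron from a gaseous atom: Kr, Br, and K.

K, Br, Kr

K is in period 4, group 1; Br is in period 4, group 17; Kr is in period 4, group 18.
First ionization energy rises across a period (greater Z_eff holds electrons more tightly) and falls down a group (valence electrons are farther from the nucleus).
All lie in period 4, so first ionization energy increases left to right.
So from lowest to highest: K < Br < Kr.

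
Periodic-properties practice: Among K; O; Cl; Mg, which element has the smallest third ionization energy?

IE_3 is the cost of taking one more electron from the +2 cation: K²⁺ is already 1 electron into the core; O²⁺ still has 4 valence electrons; Cl²⁺ still has 5 valence electrons; Mg²⁺ is the bare [Ne] core.
Usually core removal costs more than valence removal, but here the competition is close: a tightly held n=2 valence electron can cost more to remove than an n=3 core electron, so the actual values have to decide it.
Valence configurations: O²⁺ [He]2s²2p², Cl²⁺ [Ne]3s²3p³.
Tabulated IE_3 (kJ/mol): K 4420, O 5300, Cl 3822, Mg 7733.
Overall IE_3 order: Cl < K < O < Mg.

Cl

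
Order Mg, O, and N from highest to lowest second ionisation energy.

Consider each +1 ion: Mg⁺ still has 1 valence electron; O⁺ still has 5 valence electrons; N⁺ still has 4 valence electrons.
All are still removing valence electrons, so compare the +1 ions as you would atoms: IE_2 generally rises across a period (higher Z_eff) and falls down a group (larger shell), subject to the usual subshell exceptions.
Valence configurations: Mg⁺ [Ne]3s¹, O⁺ [He]2s²2p³, N⁺ [He]2s²2p².
Tabulated IE_2 (kJ/mol): Mg 1451, O 3388, N 2856.
Hence IE_2: Mg < N < O.

O > N > Mg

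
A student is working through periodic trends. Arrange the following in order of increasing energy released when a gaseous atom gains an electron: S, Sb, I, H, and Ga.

Adding an electron releases more energy for atoms nearer the top right (short of the noble gases).
Neither a single period nor a single group — weigh both effects.
H > Ga: period and group pull opposite ways; the down-group shift dominates (73 vs 29 kJ/mol).
Sb > H: period and group pull opposite ways; the across-period shift dominates (103 vs 73 kJ/mol).
S > Sb: relative to Sb, both the across-period and down-group shifts push S's electron affinity up.
I > S: period and group pull opposite ways; the across-period shift dominates (295 vs 200 kJ/mol).
For reference (kJ/mol): H 73, S 200, Ga 29, Sb 103, I 295.
So from lowest to highest: Ga < H < Sb < S < I.

Ga, H, Sb, S, I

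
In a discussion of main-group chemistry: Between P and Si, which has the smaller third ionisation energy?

Consider each +2 ion: P²⁺ still has 3 valence electrons; Si²⁺ still has 2 valence electrons.
All are still removing valence electrons, so compare the +2 ions as you would atoms: IE_3 generally rises across a period (higher Z_eff) and falls down a group (larger shell), subject to the usual subshell exceptions.
Valence configurations: P²⁺ [Ne]3s²3p¹, Si²⁺ [Ne]3s².
P²⁺ loses a lone 3p electron whereas Si²⁺ must break into a filled 3s² pair, so IE_3(Si) > IE_3(P) even though P has the higher nuclear charge.
Approximate IE_3 values (kJ/mol): P 2914, Si 3232.
Hence IE_3: P < Si.

P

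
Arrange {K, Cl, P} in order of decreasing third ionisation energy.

Consider each +2 ion: K²⁺ is already 1 electron into the core; Cl²⁺ still has 5 valence electrons; P²⁺ still has 3 valence electrons.
Core electrons are held far more tightly than valence electrons, so K tops the IE_3 order.
Valence configurations: Cl²⁺ [Ne]3s²3p³, P²⁺ [Ne]3s²3p¹.
Approximate IE_3 values (kJ/mol): K 4420, Cl 3822, P 2914.
Overall IE_3 order: P < Cl < K.

K, Cl, P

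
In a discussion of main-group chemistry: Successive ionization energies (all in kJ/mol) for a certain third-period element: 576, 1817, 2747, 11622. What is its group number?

Group 13

Look for the largest jump between consecutive ionization energies: IE4/IE3 ≈ 4.2, far larger than any earlier ratio.
That jump marks the point where a core electron is being removed. So the atom has 3 valence electrons.
A main-group element with 3 valence electrons is in group 13.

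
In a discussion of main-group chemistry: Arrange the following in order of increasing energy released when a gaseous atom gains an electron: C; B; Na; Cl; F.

B is in period 2, group 13; C is in period 2, group 14; F is in period 2, group 17; Na is in period 3, group 1; Cl is in period 3, group 17.
EA tends to increase across a period and decrease down a group, though the pattern is less regular than for IE or radius.
These span different periods and groups, so the two trends combine.
Na > B: this pair runs against the simple trend — see the exception note.
C > Na: relative to Na, both the across-period and down-group shifts push C's electron affinity up.
F > C: both are in period 2; the period trend gives F the larger value.
Cl > F: this pair runs against the simple trend — see the exception note.
Note the exception: Na has a higher electron affinity than B, contrary to the simple trend — B's ns²np¹ configuration gives only a small electron affinity — the sparsely filled np subshell binds an added electron weakly.
Note the exception: Cl has a higher electron affinity than F, contrary to the simple trend — F's small 2p subshell makes the incoming electron feel strong e⁻–e⁻ repulsion, so Cl actually releases more energy on gaining an electron.
For reference (kJ/mol): B 27, C 122, F 328, Na 53, Cl 349.
So from lowest to highest: B < Na < C < F < Cl.

B < Na < C < F < Cl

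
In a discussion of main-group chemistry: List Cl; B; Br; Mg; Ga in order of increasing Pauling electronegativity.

Mg < Ga < B < Br < Cl

Electronegativity increases across a period and decreases down a group, tracking effective nuclear charge and atomic size.
Here both period and group differ, so the two effects have to be weighed against each other.
Ga > Mg: the two effects oppose for this pair; the across-period effect wins (1.81 vs 1.31).
B > Ga: they share group 13; the group trend gives B the larger value.
Br > B: period and group pull opposite ways; the across-period shift dominates (2.96 vs 2.04).
Cl > Br: Cl sits above Br in group 17, so the down-group effect alone puts Cl higher.
For reference (Pauling): B 2.04, Mg 1.31, Cl 3.16, Ga 1.81, Br 2.96.
So from lowest to highest: Mg < Ga < B < Br < Cl.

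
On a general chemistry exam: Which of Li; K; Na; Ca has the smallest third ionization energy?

K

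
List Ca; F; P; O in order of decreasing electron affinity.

F > O > P > Ca

O is in period 2, group 16; F is in period 2, group 17; P is in period 3, group 15; Ca is in period 4, group 2.
Electron affinity generally becomes more exothermic across a period toward the halogens and less exothermic down a group.
These span different periods and groups, so the two trends combine.
P > Ca: both effects reinforce here, so P is clearly the higher of the two.
O > P: both effects reinforce here, so O is clearly the higher of the two.
F > O: F lies to the right of O in period 2, so the across-period effect alone puts F higher.
Approximate values (kJ/mol): O 141, F 328, P 72, Ca 2.
So from highest to lowest: F > O > P > Ca.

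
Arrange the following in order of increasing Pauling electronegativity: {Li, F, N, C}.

Li, C, N, F

Smaller atoms with higher effective nuclear charge are more electronegative.
All lie in period 2, so electronegativity increases left to right.
So from lowest to highest: Li < C < N < F.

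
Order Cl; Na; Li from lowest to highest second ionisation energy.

Consider each +1 ion: Cl⁺ still has 6 valence electrons; Na⁺ is the bare [Ne] core; Li⁺ is the bare [He] core.
Breaking into a closed-shell core is much more expensive than removing a leftover valence electron — Na and Li have the largest IE_2 here.
Approximate IE_2 values (kJ/mol): Cl 2298, Na 4562, Li 7298.
Hence IE_2: Cl < Na < Li.

Cl, Na, Li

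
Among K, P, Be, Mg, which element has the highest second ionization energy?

The second ionization energy removes an electron from the +1 ion. For each element: K⁺ is the bare [Ar] core; P⁺ still has 4 valence electrons; Be⁺ still has 1 valence electron; Mg⁺ still has 1 valence electron.
Pulling an electron out of a noble-gas core costs far more than removing a remaining valence electron, so K sits at the high end of IE_2.
Valence configurations: P⁺ [Ne]3s²3p², Be⁺ [He]2s¹, Mg⁺ [Ne]3s¹.
The numbers (kJ/mol): K 3052, P 1907, Be 1757, Mg 1451.
Overall IE_2 order: Mg < Be < P < K.

K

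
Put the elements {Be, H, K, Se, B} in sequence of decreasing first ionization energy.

H, Se, Be, B, K

H is in period 1, group 1; Be is in period 2, group 2; B is in period 2, group 13; K is in period 4, group 1; Se is in period 4, group 16.
First ionization energy rises across a period (greater Z_eff holds electrons more tightly) and falls down a group (valence electrons are farther from the nucleus).
These span different periods and groups, so the two trends combine.
B > K: relative to K, both the across-period and down-group shifts push B's first ionization energy up.
Be > B: this pair runs against the simple trend — see the exception note.
Se > Be: the two effects oppose for this pair; the across-period effect wins (941 vs 900 kJ/mol).
H > Se: period and group pull opposite ways; the down-group shift dominates (1312 vs 941 kJ/mol).
Note the exception: Be has a higher first ionization energy than B, contrary to the simple trend — removing B's lone 2p electron is easier than breaking Be's filled 2s².
For reference (kJ/mol): H 1312, Be 900, B 801, K 419, Se 941.
So from highest to lowest: H > Se > Be > B > K.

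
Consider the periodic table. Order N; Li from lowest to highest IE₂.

N < Li

The second ionization energy removes an electron from the +1 ion. For each element: N⁺ still has 4 valence electrons; Li⁺ is the bare [He] core.
Core electrons are held far more tightly than valence electrons, so Li tops the IE_2 order.
The numbers (kJ/mol): N 2856, Li 7298.
Putting it together, IE_2: N < Li.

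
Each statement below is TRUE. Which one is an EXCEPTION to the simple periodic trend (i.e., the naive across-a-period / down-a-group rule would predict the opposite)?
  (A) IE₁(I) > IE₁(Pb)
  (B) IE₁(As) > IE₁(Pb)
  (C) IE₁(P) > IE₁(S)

The general trend: IE₁ increases across a period and decreases down a group.
(A) I (period 5, group 17) vs Pb (period 6, group 14): the stated order agrees with the simple trend.
(B) As (period 4, group 15) vs Pb (period 6, group 14): the stated order agrees with the simple trend.
(C) P (period 3, group 15) vs S (period 3, group 16): the stated order contradicts the simple trend.
The exception is (C): S (3p⁴) ionizes more easily than half-filled P (3p³) because the paired 3p electron in S is pushed out by e⁻–e⁻ repulsion.

(C)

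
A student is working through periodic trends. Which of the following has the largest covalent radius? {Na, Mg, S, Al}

Na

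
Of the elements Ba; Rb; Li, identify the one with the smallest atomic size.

Li is in period 2, group 1; Rb is in period 5, group 1; Ba is in period 6, group 2.
Radius decreases left→right (rising Z_eff, same n) and increases top→bottom (higher n).
Here both period and group differ, so the two effects have to be weighed against each other.
Ba > Li: the two effects oppose for this pair; the down-group effect wins (196 vs 133 pm).
Rb > Ba: the two effects oppose for this pair; the across-period effect wins (210 vs 196 pm).
Tabulated atomic radius (pm): Li 133, Rb 210, Ba 196.
The smallest atomic size among these belongs to Li.

Li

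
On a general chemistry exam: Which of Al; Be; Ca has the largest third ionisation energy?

After 2 electrons have been removed, what remains? Al²⁺ still has 1 valence electron; Be²⁺ is the bare [He] core; Ca²⁺ is the bare [Ar] core.
Core electrons are held far more tightly than valence electrons, so Ca and Be top the IE_3 order.
Approximate IE_3 values (kJ/mol): Al 2745, Be 14849, Ca 4912.
Putting it together, IE_3: Al < Ca < Be.

Be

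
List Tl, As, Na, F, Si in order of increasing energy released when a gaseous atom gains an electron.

F is in period 2, group 17; Na is in period 3, group 1; Si is in period 3, group 14; As is in period 4, group 15; Tl is in period 6, group 13.
Adding an electron releases more energy for atoms nearer the top right (short of the noble gases).
These span different periods and groups, so the two trends combine.
Na > Tl: period and group pull opposite ways; the down-group shift dominates (53 vs 19 kJ/mol).
As > Na: the two effects oppose for this pair; the across-period effect wins (78 vs 53 kJ/mol).
Si > As: the two effects oppose for this pair; the down-group effect wins (134 vs 78 kJ/mol).
F > Si: relative to Si, both the across-period and down-group shifts push F's electron affinity up.
Tabulated electron affinity (kJ/mol): F 328, Na 53, Si 134, As 78, Tl 19.
So from lowest to highest: Tl < Na < As < Si < F.

Tl, Na, As, Si, F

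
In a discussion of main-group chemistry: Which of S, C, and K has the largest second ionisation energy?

After 1 electron has been removed, what remains? S⁺ still has 5 valence electrons; C⁺ still has 3 valence electrons; K⁺ is the bare [Ar] core.
Breaking into a closed-shell core is much more expensive than removing a leftover valence electron — K has the largest IE_2 here.
Valence configurations: S⁺ [Ne]3s²3p³, C⁺ [He]2s²2p¹.
Tabulated IE_2 (kJ/mol): S 2252, C 2353, K 3052.
Putting it together, IE_2: S < C < K.

K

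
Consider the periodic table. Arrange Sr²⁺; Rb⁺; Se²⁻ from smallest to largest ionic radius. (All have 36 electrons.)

Sr²⁺, Rb⁺, Se²⁻

All of these have 36 electrons, so size is governed by nuclear charge alone: the more protons, the stronger the pull on the same electron cloud, and the smaller the ion.
Nuclear charges: Sr²⁺ (Z=38), Rb⁺ (Z=37), Se²⁻ (Z=34).
Smallest to largest: Sr²⁺ < Rb⁺ < Se²⁻.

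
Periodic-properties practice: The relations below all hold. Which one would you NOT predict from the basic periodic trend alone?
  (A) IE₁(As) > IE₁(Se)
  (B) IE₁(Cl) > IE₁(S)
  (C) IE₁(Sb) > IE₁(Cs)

(A)

The general trend: first ionization energy increases across a period and decreases down a group.
(A) As (period 4, group 15) vs Se (period 4, group 16): the stated order contradicts the simple trend.
(B) Cl (period 3, group 17) vs S (period 3, group 16): the stated order agrees with the simple trend.
(C) Sb (period 5, group 15) vs Cs (period 6, group 1): the stated order agrees with the simple trend.
The exception is (A): Se (4p⁴) ionizes more easily than half-filled As (4p³).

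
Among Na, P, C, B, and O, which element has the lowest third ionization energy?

P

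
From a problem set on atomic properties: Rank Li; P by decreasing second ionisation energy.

Li > P

The second ionization energy removes an electron from the +1 ion. For each element: Li⁺ is the bare [He] core; P⁺ still has 4 valence electrons.
Breaking into a closed-shell core is much more expensive than removing a leftover valence electron — Li has the largest IE_2 here.
The numbers (kJ/mol): Li 7298, P 1907.
So the second ionization energies run P < Li.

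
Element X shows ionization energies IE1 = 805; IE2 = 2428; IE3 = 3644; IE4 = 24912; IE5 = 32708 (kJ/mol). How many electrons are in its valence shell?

3

Look for the largest jump between consecutive ionization energies: IE4/IE3 ≈ 6.8, far larger than any earlier ratio.
That jump marks the point where a core electron is being removed. So the atom has 3 valence electrons.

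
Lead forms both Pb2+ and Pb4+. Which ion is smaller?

Both ions have Z = 82 protons, but Pb4+ has lost more electrons, so its remaining electrons feel a larger effective nuclear charge per electron and are pulled in more tightly.
Higher positive charge → smaller ion, so Pb2+ > Pb4+.

Pb4+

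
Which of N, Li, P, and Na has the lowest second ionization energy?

P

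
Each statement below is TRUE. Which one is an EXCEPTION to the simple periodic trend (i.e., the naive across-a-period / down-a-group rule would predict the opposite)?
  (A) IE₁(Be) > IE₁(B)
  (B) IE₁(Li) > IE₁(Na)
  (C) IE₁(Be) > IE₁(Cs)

The general trend: IE₁ increases across a period and decreases down a group.
(A) Be (period 2, group 2) vs B (period 2, group 13): the stated order contradicts the simple trend.
(B) Li (period 2, group 1) vs Na (period 3, group 1): the stated order agrees with the simple trend.
(C) Be (period 2, group 2) vs Cs (period 6, group 1): the stated order agrees with the simple trend.
The exception is (A): removing B's lone 2p electron is easier than breaking Be's filled 2s².

(A)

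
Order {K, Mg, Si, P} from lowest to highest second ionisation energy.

After 1 electron has been removed, what remains? K⁺ is the bare [Ar] core; Mg⁺ still has 1 valence electron; Si⁺ still has 3 valence electrons; P⁺ still has 4 valence electrons.
Breaking into a closed-shell core is much more expensive than removing a leftover valence electron — K has the largest IE_2 here.
Valence configurations: Mg⁺ [Ne]3s¹, Si⁺ [Ne]3s²3p¹, P⁺ [Ne]3s²3p².
The numbers (kJ/mol): K 3052, Mg 1451, Si 1577, P 1907.
Putting it together, IE_2: Mg < Si < P < K.

Mg, Si, P, K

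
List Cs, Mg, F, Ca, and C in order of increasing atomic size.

F < C < Mg < Ca < Cs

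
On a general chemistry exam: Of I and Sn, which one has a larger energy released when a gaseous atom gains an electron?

Sn is in period 5, group 14; I is in period 5, group 17.
Electron affinity generally becomes more exothermic across a period toward the halogens and less exothermic down a group.
All lie in period 5, so electron affinity increases left to right.
So I has the larger energy released when a gaseous atom gains an electron (I > Sn).

I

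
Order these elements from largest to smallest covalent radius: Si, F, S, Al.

Al > Si > S > F

F is in period 2, group 17; Al is in period 3, group 13; Si is in period 3, group 14; S is in period 3, group 16.
Radius decreases left→right (rising Z_eff, same n) and increases top→bottom (higher n).
These span different periods and groups, so the two trends combine.
S > F: both effects reinforce here, so S is clearly the larger of the two.
Si > S: both are in period 3; the period trend gives Si the larger value.
Al > Si: both are in period 3; the period trend gives Al the larger value.
Approximate values (pm): F 64, Al 126, Si 116, S 103.
So from largest to smallest: Al > Si > S > F.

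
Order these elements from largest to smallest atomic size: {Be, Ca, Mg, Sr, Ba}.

Be is in period 2, group 2; Mg is in period 3, group 2; Ca is in period 4, group 2; Sr is in period 5, group 2; Ba is in period 6, group 2.
Atomic radius shrinks across a period as nuclear charge pulls the same shell inward, and grows down a group as new shells are added.
All are in group 2, so atomic radius increases down the group.
So from largest to smallest: Ba > Sr > Ca > Mg > Be.

Ba > Sr > Ca > Mg > Be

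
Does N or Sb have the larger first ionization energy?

N is in period 2, group 15; Sb is in period 5, group 15.
Removing the outermost electron gets harder across a period and easier down a group.
All are in group 15, so first ionization energy increases up the group.
So N has the larger first ionization energy (N > Sb).

N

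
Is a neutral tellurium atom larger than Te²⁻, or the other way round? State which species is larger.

Te²⁻

Forming Te²⁻ adds 2 electrons to Te. More electron–electron repulsion in the same shell, with unchanged nuclear charge, lets the cloud expand.
An anion is larger than its parent atom: Te²⁻ > Te.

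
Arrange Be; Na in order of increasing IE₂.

Be < Na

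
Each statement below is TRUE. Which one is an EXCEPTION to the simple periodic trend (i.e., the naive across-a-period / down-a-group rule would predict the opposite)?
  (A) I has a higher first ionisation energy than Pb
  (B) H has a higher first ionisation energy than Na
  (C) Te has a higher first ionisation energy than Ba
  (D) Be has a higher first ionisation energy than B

The general trend: first ionisation energy increases across a period and decreases down a group.
(A) I (period 5, group 17) vs Pb (period 6, group 14): the stated order agrees with the simple trend.
(B) H (period 1, group 1) vs Na (period 3, group 1): the stated order agrees with the simple trend.
(C) Te (period 5, group 16) vs Ba (period 6, group 2): the stated order agrees with the simple trend.
(D) Be (period 2, group 2) vs B (period 2, group 13): the stated order contradicts the simple trend.
The exception is (D): removing B's lone 2p electron is easier than breaking Be's filled 2s².

(D)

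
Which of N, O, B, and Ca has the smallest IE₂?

Ca

After 1 electron has been removed, what remains? N⁺ still has 4 valence electrons; O⁺ still has 5 valence electrons; B⁺ still has 2 valence electrons; Ca⁺ still has 1 valence electron.
All are still removing valence electrons, so compare the +1 ions as you would atoms: IE_2 generally rises across a period (higher Z_eff) and falls down a group (larger shell), subject to the usual subshell exceptions.
Valence configurations: N⁺ [He]2s²2p², O⁺ [He]2s²2p³, B⁺ [He]2s², Ca⁺ [Ar]4s¹.
The numbers (kJ/mol): N 2856, O 3388, B 2427, Ca 1145.
Putting it together, IE_2: Ca < B < N < O.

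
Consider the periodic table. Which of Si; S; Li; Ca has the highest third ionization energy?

Li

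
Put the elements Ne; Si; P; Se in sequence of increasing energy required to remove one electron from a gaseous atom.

Si < Se < P < Ne

Ne is in period 2, group 18; Si is in period 3, group 14; P is in period 3, group 15; Se is in period 4, group 16.
Removing the outermost electron gets harder across a period and easier down a group.
These span different periods and groups, so the two trends combine.
Se > Si: the two effects oppose for this pair; the across-period effect wins (941 vs 786 kJ/mol).
P > Se: period and group pull opposite ways; the down-group shift dominates (1012 vs 941 kJ/mol).
Ne > P: relative to P, both the across-period and down-group shifts push Ne's first ionization energy up.
Tabulated first ionization energy (kJ/mol): Ne 2081, Si 786, P 1012, Se 941.
So from lowest to highest: Si < Se < P < Ne.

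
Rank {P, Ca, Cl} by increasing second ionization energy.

Ca < P < Cl

IE_2 is the cost of taking one more electron from the +1 cation: P⁺ still has 4 valence electrons; Ca⁺ still has 1 valence electron; Cl⁺ still has 6 valence electrons.
All are still removing valence electrons, so compare the +1 ions as you would atoms: IE_2 generally rises across a period (higher Z_eff) and falls down a group (larger shell), subject to the usual subshell exceptions.
Valence configurations: P⁺ [Ne]3s²3p², Ca⁺ [Ar]4s¹, Cl⁺ [Ne]3s²3p⁴.
The numbers (kJ/mol): P 1907, Ca 1145, Cl 2298.
Overall IE_2 order: Ca < P < Cl.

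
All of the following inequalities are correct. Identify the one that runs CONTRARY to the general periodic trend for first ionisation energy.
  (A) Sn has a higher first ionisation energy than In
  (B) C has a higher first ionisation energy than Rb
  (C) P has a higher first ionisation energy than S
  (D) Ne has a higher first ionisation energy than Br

(C)

The general trend: first ionisation energy increases across a period and decreases down a group.
(A) Sn (period 5, group 14) vs In (period 5, group 13): the stated order agrees with the simple trend.
(B) C (period 2, group 14) vs Rb (period 5, group 1): the stated order agrees with the simple trend.
(C) P (period 3, group 15) vs S (period 3, group 16): the stated order contradicts the simple trend.
(D) Ne (period 2, group 18) vs Br (period 4, group 17): the stated order agrees with the simple trend.
The exception is (C): S (3p⁴) ionizes more easily than half-filled P (3p³) because the paired 3p electron in S is pushed out by e⁻–e⁻ repulsion.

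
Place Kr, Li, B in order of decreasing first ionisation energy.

Kr > B > Li

Li is in period 2, group 1; B is in period 2, group 13; Kr is in period 4, group 18.
Removing the outermost electron gets harder across a period and easier down a group.
Neither a single period nor a single group — weigh both effects.
B > Li: B lies to the right of Li in period 2, so the across-period effect alone puts B higher.
Kr > B: the two effects oppose for this pair; the across-period effect wins (1351 vs 801 kJ/mol).
Approximate values (kJ/mol): Li 520, B 801, Kr 1351.
So from highest to lowest: Kr > B > Li.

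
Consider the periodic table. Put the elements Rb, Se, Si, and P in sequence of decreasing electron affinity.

Atoms with high Z_eff and room in the valence shell (especially the halogens) have the most exothermic electron affinities.
Neither a single period nor a single group — weigh both effects.
P > Rb: both effects reinforce here, so P is clearly the higher of the two.
Si > P: this pair runs against the simple trend — see the exception note.
Se > Si: period and group pull opposite ways; the across-period shift dominates (195 vs 134 kJ/mol).
Note the exception: Si has a higher electron affinity than P, contrary to the simple trend — adding an electron to P's half-filled 3p³ is unfavourable, so Si (3p²) has the more exothermic EA.
For reference (kJ/mol): Si 134, P 72, Se 195, Rb 47.
So from highest to lowest: Se > Si > P > Rb.

Se, Si, P, Rb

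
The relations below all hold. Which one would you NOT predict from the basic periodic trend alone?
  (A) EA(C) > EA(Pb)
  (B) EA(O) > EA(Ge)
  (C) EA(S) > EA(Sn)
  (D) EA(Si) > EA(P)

The general trend: electron affinity increases across a period and decreases down a group.
(A) C (period 2, group 14) vs Pb (period 6, group 14): the stated order agrees with the simple trend.
(B) O (period 2, group 16) vs Ge (period 4, group 14): the stated order agrees with the simple trend.
(C) S (period 3, group 16) vs Sn (period 5, group 14): the stated order agrees with the simple trend.
(D) Si (period 3, group 14) vs P (period 3, group 15): the stated order contradicts the simple trend.
The exception is (D): adding an electron to P's half-filled 3p³ is unfavourable, so Si (3p²) has the more exothermic EA.

(D)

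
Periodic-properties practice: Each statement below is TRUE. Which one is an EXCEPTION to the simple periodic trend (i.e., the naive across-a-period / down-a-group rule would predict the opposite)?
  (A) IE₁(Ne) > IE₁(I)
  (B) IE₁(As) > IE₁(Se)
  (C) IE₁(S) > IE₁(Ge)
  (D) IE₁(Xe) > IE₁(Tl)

(B)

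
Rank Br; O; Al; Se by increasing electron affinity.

Al < O < Se < Br

O is in period 2, group 16; Al is in period 3, group 13; Se is in period 4, group 16; Br is in period 4, group 17.
Atoms with high Z_eff and room in the valence shell (especially the halogens) have the most exothermic electron affinities.
These span different periods and groups, so the two trends combine.
O > Al: relative to Al, both the across-period and down-group shifts push O's electron affinity up.
Se > O: this pair runs against the simple trend — see the exception note.
Br > Se: both are in period 4; the period trend gives Br the larger value.
Note the exception: Se has a higher electron affinity than O, contrary to the simple trend — O's compact 2p subshell gives strong electron–electron repulsion on the added electron.
Approximate values (kJ/mol): O 141, Al 42, Se 195, Br 325.
So from lowest to highest: Al < O < Se < Br.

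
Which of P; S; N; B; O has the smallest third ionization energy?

P

After 2 electrons have been removed, what remains? P²⁺ still has 3 valence electrons; S²⁺ still has 4 valence electrons; N²⁺ still has 3 valence electrons; B²⁺ still has 1 valence electron; O²⁺ still has 4 valence electrons.
All are still removing valence electrons, so compare the +2 ions as you would atoms: IE_3 generally rises across a period (higher Z_eff) and falls down a group (larger shell), subject to the usual subshell exceptions.
Valence configurations: P²⁺ [Ne]3s²3p¹, S²⁺ [Ne]3s²3p², N²⁺ [He]2s²2p¹, B²⁺ [He]2s¹, O²⁺ [He]2s²2p².
The numbers (kJ/mol): P 2914, S 3357, N 4578, B 3660, O 5300.
Overall IE_3 order: P < S < B < N < O.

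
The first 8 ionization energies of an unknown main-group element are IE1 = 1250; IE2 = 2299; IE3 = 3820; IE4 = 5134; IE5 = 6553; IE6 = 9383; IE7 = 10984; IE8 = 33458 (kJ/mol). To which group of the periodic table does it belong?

Group 17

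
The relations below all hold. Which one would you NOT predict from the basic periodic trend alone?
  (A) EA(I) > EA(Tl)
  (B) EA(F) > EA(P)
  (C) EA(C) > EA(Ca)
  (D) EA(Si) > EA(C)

(D)

The general trend: electron affinity increases across a period and decreases down a group.
(A) I (period 5, group 17) vs Tl (period 6, group 13): the stated order agrees with the simple trend.
(B) F (period 2, group 17) vs P (period 3, group 15): the stated order agrees with the simple trend.
(C) C (period 2, group 14) vs Ca (period 4, group 2): the stated order agrees with the simple trend.
(D) Si (period 3, group 14) vs C (period 2, group 14): the stated order contradicts the simple trend.
The exception is (D): Si's larger, more diffuse 3p orbitals accept an added electron slightly more readily than C's compact 2p.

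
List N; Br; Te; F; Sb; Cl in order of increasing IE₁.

Sb < Te < Br < Cl < N < F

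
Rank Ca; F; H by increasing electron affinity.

Ca < H < F

EA tends to increase across a period and decrease down a group, though the pattern is less regular than for IE or radius.
Neither a single period nor a single group — weigh both effects.
H > Ca: period and group pull opposite ways; the down-group shift dominates (73 vs 2 kJ/mol).
F > H: period and group pull opposite ways; the across-period shift dominates (328 vs 73 kJ/mol).
Tabulated electron affinity (kJ/mol): H 73, F 328, Ca 2.
So from lowest to highest: Ca < H < F.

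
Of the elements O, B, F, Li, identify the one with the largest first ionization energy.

F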